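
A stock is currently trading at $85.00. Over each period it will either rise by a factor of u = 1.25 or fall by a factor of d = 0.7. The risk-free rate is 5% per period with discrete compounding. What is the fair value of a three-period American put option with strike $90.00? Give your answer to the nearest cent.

$13.84

Risk-neutral probability p = (1 + 0.05 − 0.7)/(1.25 − 0.7) = 0.3500/0.5500 = 0.6364
Terminal stock prices: S_uuu = 166, S_uud = 92.97, S_udd = 52.06, S_ddd = 29.15
Terminal payoffs (K − S): max(-76.02, 0) = 0, max(-2.969, 0) = 0, max(37.94, 0) = 37.94, max(60.85, 0) = 60.85
Node uu (S = 132.8): continuation = 1/1.05·[0.6364·0.0000 + 0.3636·0.0000] = 0.0000; exercise value = 0.0000 ≤ continuation, so V_uu = 0.0000
Node ud (S = 74.38): continuation = 1/1.05·[0.6364·0.0000 + 0.3636·37.9375] = 13.1385; exercise value = 15.6250 > continuation, so V_ud = 15.6250 (exercise)
Node dd (S = 41.65): continuation = 1/1.05·[0.6364·37.9375 + 0.3636·60.8450] = 44.0643; exercise value = 48.3500 > continuation, so V_dd = 48.3500 (exercise)
Node u (S = 106.2): continuation = 1/1.05·[0.6364·0.0000 + 0.3636·15.6250] = 5.4113; exercise value = 0.0000 ≤ continuation, so V_u = 5.4113
Node d (S = 59.5): continuation = 1/1.05·[0.6364·15.6250 + 0.3636·48.3500] = 26.2143; exercise value = 30.5000 > continuation, so V_d = 30.5000 (exercise)
Node 0 (S = 85): continuation = 1/1.05·[0.6364·5.4113 + 0.3636·30.5000] = 13.8423; exercise value = 5.0000 ≤ continuation, so V_0 = 13.8423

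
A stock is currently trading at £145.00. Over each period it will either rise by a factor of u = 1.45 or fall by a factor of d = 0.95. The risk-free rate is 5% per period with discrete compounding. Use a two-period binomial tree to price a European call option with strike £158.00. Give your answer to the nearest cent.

Risk-neutral probability p = (1 + 0.05 − 0.95)/(1.45 − 0.95) = 0.1000/0.5000 = 0.2000
Terminal stock prices: S_uu = 304.9, S_ud = 199.7, S_dd = 130.9
Terminal payoffs (S − K): max(146.9, 0) = 146.9, max(41.74, 0) = 41.74, max(-27.14, 0) = 0
Node u (S = 210.2): V_u = 1/1.05·[0.2000·146.8625 + 0.8000·41.7375] = 59.7738
Node d (S = 137.8): V_d = 1/1.05·[0.2000·41.7375 + 0.8000·0.0000] = 7.9500
Node 0 (S = 145): V_0 = 1/1.05·[0.2000·59.7738 + 0.8000·7.9500] = 17.4426

£17.44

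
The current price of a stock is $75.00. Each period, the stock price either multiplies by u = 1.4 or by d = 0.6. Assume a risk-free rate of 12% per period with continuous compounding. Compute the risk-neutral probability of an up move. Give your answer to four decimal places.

p = 0.6594

Risk-neutral probability p = (e^0.12 − 0.6)/(1.4 − 0.6) = 0.5275/0.8000 = 0.6594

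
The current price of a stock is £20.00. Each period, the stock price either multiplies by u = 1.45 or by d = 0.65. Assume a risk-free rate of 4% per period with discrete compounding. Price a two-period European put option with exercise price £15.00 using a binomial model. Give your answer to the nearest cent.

£1.59

Risk-neutral probability p = (1 + 0.04 − 0.65)/(1.45 − 0.65) = 0.3900/0.8000 = 0.4875
Terminal stock prices: S_uu = 42.05, S_ud = 18.85, S_dd = 8.45
Terminal payoffs (K − S): max(-27.05, 0) = 0, max(-3.85, 0) = 0, max(6.55, 0) = 6.55
Node u (S = 29): V_u = 1/1.04·[0.4875·0.0000 + 0.5125·0.0000] = 0.0000
Node d (S = 13): V_d = 1/1.04·[0.4875·0.0000 + 0.5125·6.5500] = 3.2278
Node 0 (S = 20): V_0 = 1/1.04·[0.4875·0.0000 + 0.5125·3.2278] = 1.5906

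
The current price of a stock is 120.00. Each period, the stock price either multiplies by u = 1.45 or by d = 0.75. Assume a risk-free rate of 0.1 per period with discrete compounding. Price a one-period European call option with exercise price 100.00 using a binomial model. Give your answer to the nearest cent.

33.64

Risk-neutral probability p = (1 + 0.1 − 0.75)/(1.45 − 0.75) = 0.3500/0.7000 = 0.5000
Terminal stock prices: S_u = 174, S_d = 90
Terminal payoffs (S − K): max(74, 0) = 74, max(-10, 0) = 0
Node 0 (S = 120): V_0 = 1/1.1·[0.5000·74.0000 + 0.5000·0.0000] = 33.6364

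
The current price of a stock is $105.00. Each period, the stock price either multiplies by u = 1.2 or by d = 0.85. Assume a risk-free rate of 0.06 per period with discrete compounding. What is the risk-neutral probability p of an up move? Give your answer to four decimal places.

p = 0.6000

Risk-neutral probability p = (1 + 0.06 − 0.85)/(1.2 − 0.85) = 0.2100/0.3500 = 0.6000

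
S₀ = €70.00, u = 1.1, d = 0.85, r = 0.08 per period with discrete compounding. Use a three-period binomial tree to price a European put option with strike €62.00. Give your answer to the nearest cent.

€0.10

Risk-neutral probability p = (1 + 0.08 − 0.85)/(1.1 − 0.85) = 0.2300/0.2500 = 0.9200
Terminal stock prices: S_uuu = 93.17, S_uud = 72, S_udd = 55.63, S_ddd = 42.99
Terminal payoffs (K − S): max(-31.17, 0) = 0, max(-9.995, 0) = 0, max(6.368, 0) = 6.368, max(19.01, 0) = 19.01
Node uu (S = 84.7): V_uu = 1/1.08·[0.9200·0.0000 + 0.0800·0.0000] = 0.0000
Node ud (S = 65.45): V_ud = 1/1.08·[0.9200·0.0000 + 0.0800·6.3675] = 0.4717
Node dd (S = 50.57): V_dd = 1/1.08·[0.9200·6.3675 + 0.0800·19.0113] = 6.8324
Node u (S = 77): V_u = 1/1.08·[0.9200·0.0000 + 0.0800·0.4717] = 0.0349
Node d (S = 59.5): V_d = 1/1.08·[0.9200·0.4717 + 0.0800·6.8324] = 0.9079
Node 0 (S = 70): V_0 = 1/1.08·[0.9200·0.0349 + 0.0800·0.9079] = 0.0970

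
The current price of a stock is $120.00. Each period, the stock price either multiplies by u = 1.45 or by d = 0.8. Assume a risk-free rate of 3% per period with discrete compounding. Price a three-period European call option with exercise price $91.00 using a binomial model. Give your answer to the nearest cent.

Risk-neutral probability p = (1 + 0.03 − 0.8)/(1.45 − 0.8) = 0.2300/0.6500 = 0.3538
Terminal stock prices: S_uuu = 365.8, S_uud = 201.8, S_udd = 111.4, S_ddd = 61.44
Terminal payoffs (S − K): max(274.8, 0) = 274.8, max(110.8, 0) = 110.8, max(20.36, 0) = 20.36, max(-29.56, 0) = 0
Node uu (S = 252.3): V_uu = 1/1.03·[0.3538·274.8350 + 0.6462·110.8400] = 163.9505
Node ud (S = 139.2): V_ud = 1/1.03·[0.3538·110.8400 + 0.6462·20.3600] = 50.8505
Node dd (S = 76.8): V_dd = 1/1.03·[0.3538·20.3600 + 0.6462·0.0000] = 6.9945
Node u (S = 174): V_u = 1/1.03·[0.3538·163.9505 + 0.6462·50.8505] = 88.2238
Node d (S = 96): V_d = 1/1.03·[0.3538·50.8505 + 0.6462·6.9945] = 21.8570
Node 0 (S = 120): V_0 = 1/1.03·[0.3538·88.2238 + 0.6462·21.8570] = 44.0201

$44.02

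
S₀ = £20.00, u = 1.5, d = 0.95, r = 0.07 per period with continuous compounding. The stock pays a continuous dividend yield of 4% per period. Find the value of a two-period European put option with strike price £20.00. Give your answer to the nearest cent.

Per-period risk-free factor R = e^0.07 = 1.0725; dividend-adjusted growth = e^(0.07−0.04) = 1.0305.
Risk-neutral probability p = (1.0305 − 0.95)/(1.5 − 0.95) = 0.0805/0.5500 = 0.1463
Terminal stock prices: S_uu = 45, S_ud = 28.5, S_dd = 18.05
Terminal payoffs (K − S): max(-25, 0) = 0, max(-8.5, 0) = 0, max(1.95, 0) = 1.95
Node u (S = 30): V_u = e^(−0.07)·[0.1463·0.0000 + 0.8537·0.0000] = 0.0000
Node d (S = 19): V_d = e^(−0.07)·[0.1463·0.0000 + 0.8537·1.9500] = 1.5522
Node 0 (S = 20): V_0 = e^(−0.07)·[0.1463·0.0000 + 0.8537·1.5522] = 1.2356

£1.24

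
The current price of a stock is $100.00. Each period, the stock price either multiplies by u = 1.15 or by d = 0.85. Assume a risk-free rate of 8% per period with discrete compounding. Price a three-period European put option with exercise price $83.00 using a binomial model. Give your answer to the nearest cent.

Risk-neutral probability p = (1 + 0.08 − 0.85)/(1.15 − 0.85) = 0.2300/0.3000 = 0.7667
Terminal stock prices: S_uuu = 152.1, S_uud = 112.4, S_udd = 83.09, S_ddd = 61.41
Terminal payoffs (K − S): max(-69.09, 0) = 0, max(-29.41, 0) = 0, max(-0.0875, 0) = 0, max(21.59, 0) = 21.59
Node uu (S = 132.2): V_uu = 1/1.08·[0.7667·0.0000 + 0.2333·0.0000] = 0.0000
Node ud (S = 97.75): V_ud = 1/1.08·[0.7667·0.0000 + 0.2333·0.0000] = 0.0000
Node dd (S = 72.25): V_dd = 1/1.08·[0.7667·0.0000 + 0.2333·21.5875] = 4.6640
Node u (S = 115): V_u = 1/1.08·[0.7667·0.0000 + 0.2333·0.0000] = 0.0000
Node d (S = 85): V_d = 1/1.08·[0.7667·0.0000 + 0.2333·4.6640] = 1.0076
Node 0 (S = 100): V_0 = 1/1.08·[0.7667·0.0000 + 0.2333·1.0076] = 0.2177

$0.22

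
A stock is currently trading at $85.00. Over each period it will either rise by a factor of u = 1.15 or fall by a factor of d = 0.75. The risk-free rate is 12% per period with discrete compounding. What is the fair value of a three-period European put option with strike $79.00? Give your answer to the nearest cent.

$0.28

Risk-neutral probability p = (1 + 0.12 − 0.75)/(1.15 − 0.75) = 0.3700/0.4000 = 0.9250
Terminal stock prices: S_uuu = 129.3, S_uud = 84.31, S_udd = 54.98, S_ddd = 35.86
Terminal payoffs (K − S): max(-50.27, 0) = 0, max(-5.309, 0) = 0, max(24.02, 0) = 24.02, max(43.14, 0) = 43.14
Node uu (S = 112.4): V_uu = 1/1.12·[0.9250·0.0000 + 0.0750·0.0000] = 0.0000
Node ud (S = 73.31): V_ud = 1/1.12·[0.9250·0.0000 + 0.0750·24.0156] = 1.6082
Node dd (S = 47.81): V_dd = 1/1.12·[0.9250·24.0156 + 0.0750·43.1406] = 22.7232
Node u (S = 97.75): V_u = 1/1.12·[0.9250·0.0000 + 0.0750·1.6082] = 0.1077
Node d (S = 63.75): V_d = 1/1.12·[0.9250·1.6082 + 0.0750·22.7232] = 2.8498
Node 0 (S = 85): V_0 = 1/1.12·[0.9250·0.1077 + 0.0750·2.8498] = 0.2798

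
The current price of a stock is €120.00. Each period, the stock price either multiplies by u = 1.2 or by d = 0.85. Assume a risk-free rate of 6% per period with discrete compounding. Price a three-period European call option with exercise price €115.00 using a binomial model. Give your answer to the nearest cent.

€28.31

Risk-neutral probability p = (1 + 0.06 − 0.85)/(1.2 − 0.85) = 0.2100/0.3500 = 0.6000
Terminal stock prices: S_uuu = 207.4, S_uud = 146.9, S_udd = 104, S_ddd = 73.69
Terminal payoffs (S − K): max(92.36, 0) = 92.36, max(31.88, 0) = 31.88, max(-10.96, 0) = 0, max(-41.31, 0) = 0
Node uu (S = 172.8): V_uu = 1/1.06·[0.6000·92.3600 + 0.4000·31.8800] = 64.3094
Node ud (S = 122.4): V_ud = 1/1.06·[0.6000·31.8800 + 0.4000·0.0000] = 18.0453
Node dd (S = 86.7): V_dd = 1/1.06·[0.6000·0.0000 + 0.4000·0.0000] = 0.0000
Node u (S = 144): V_u = 1/1.06·[0.6000·64.3094 + 0.4000·18.0453] = 43.2111
Node d (S = 102): V_d = 1/1.06·[0.6000·18.0453 + 0.4000·0.0000] = 10.2143
Node 0 (S = 120): V_0 = 1/1.06·[0.6000·43.2111 + 0.4000·10.2143] = 28.3136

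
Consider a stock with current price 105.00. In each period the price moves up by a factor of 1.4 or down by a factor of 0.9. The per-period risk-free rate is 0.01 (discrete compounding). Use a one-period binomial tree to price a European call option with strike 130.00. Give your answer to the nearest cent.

3.70

Risk-neutral probability p = (1 + 0.01 − 0.9)/(1.4 − 0.9) = 0.1100/0.5000 = 0.2200
Terminal stock prices: S_u = 147, S_d = 94.5
Terminal payoffs (S − K): max(17, 0) = 17, max(-35.5, 0) = 0
Node 0 (S = 105): V_0 = 1/1.01·[0.2200·17.0000 + 0.7800·0.0000] = 3.7030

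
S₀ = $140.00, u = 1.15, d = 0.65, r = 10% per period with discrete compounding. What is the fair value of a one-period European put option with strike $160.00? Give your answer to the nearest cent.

$6.27

Risk-neutral probability p = (1 + 0.1 − 0.65)/(1.15 − 0.65) = 0.4500/0.5000 = 0.9000
Terminal stock prices: S_u = 161, S_d = 91
Terminal payoffs (K − S): max(-1, 0) = 0, max(69, 0) = 69
Node 0 (S = 140): V_0 = 1/1.1·[0.9000·0.0000 + 0.1000·69.0000] = 6.2727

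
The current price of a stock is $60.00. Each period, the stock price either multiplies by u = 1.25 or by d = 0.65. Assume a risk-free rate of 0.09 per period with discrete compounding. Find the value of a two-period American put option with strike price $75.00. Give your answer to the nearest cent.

$15.00

Risk-neutral probability p = (1 + 0.09 − 0.65)/(1.25 − 0.65) = 0.4400/0.6000 = 0.7333
Terminal stock prices: S_uu = 93.75, S_ud = 48.75, S_dd = 25.35
Terminal payoffs (K − S): max(-18.75, 0) = 0, max(26.25, 0) = 26.25, max(49.65, 0) = 49.65
Node u (S = 75): continuation = 1/1.09·[0.7333·0.0000 + 0.2667·26.2500] = 6.4220; exercise value = 0.0000 ≤ continuation, so V_u = 6.4220
Node d (S = 39): continuation = 1/1.09·[0.7333·26.2500 + 0.2667·49.6500] = 29.8073; exercise value = 36.0000 > continuation, so V_d = 36.0000 (exercise)
Node 0 (S = 60): continuation = 1/1.09·[0.7333·6.4220 + 0.2667·36.0000] = 13.1280; exercise value = 15.0000 > continuation, so V_0 = 15.0000 (exercise)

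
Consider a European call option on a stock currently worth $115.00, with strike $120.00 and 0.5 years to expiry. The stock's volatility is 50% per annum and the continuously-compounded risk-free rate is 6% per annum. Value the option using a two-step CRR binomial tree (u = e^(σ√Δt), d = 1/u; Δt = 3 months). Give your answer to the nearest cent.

CRR parameters: u = e^(σ√Δt) = e^(0.5·√0.25) = 1.2840, d = 1/u = 0.7788
Per-period rate: rΔt = 0.06·0.25 = 0.015, so R = e^0.015 = 1.0151
Risk-neutral probability p = (e^0.015 − 0.7788)/(1.2840 − 0.7788) = 0.2363/0.5052 = 0.4677
Terminal stock prices: S_uu = 189.6, S_ud = 115, S_dd = 69.75
Terminal payoffs (S − K): max(69.6, 0) = 69.6, max(-5, 0) = 0, max(-50.25, 0) = 0
Node u (S = 147.7): V_u = e^(−0.015)·[0.4677·69.6029 + 0.5323·0.0000] = 32.0712
Node d (S = 89.56): V_d = e^(−0.015)·[0.4677·0.0000 + 0.5323·0.0000] = 0.0000
Node 0 (S = 115): V_0 = e^(−0.015)·[0.4677·32.0712 + 0.5323·0.0000] = 14.7775

$14.78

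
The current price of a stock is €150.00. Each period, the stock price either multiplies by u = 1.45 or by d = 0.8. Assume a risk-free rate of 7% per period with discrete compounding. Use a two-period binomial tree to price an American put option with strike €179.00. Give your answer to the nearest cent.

€33.30

Risk-neutral probability p = (1 + 0.07 − 0.8)/(1.45 − 0.8) = 0.2700/0.6500 = 0.4154
Terminal stock prices: S_uu = 315.4, S_ud = 174, S_dd = 96
Terminal payoffs (K − S): max(-136.4, 0) = 0, max(5, 0) = 5, max(83, 0) = 83
Node u (S = 217.5): continuation = 1/1.07·[0.4154·0.0000 + 0.5846·5.0000] = 2.7318; exercise value = 0.0000 ≤ continuation, so V_u = 2.7318
Node d (S = 120): continuation = 1/1.07·[0.4154·5.0000 + 0.5846·83.0000] = 47.2897; exercise value = 59.0000 > continuation, so V_d = 59.0000 (exercise)
Node 0 (S = 150): continuation = 1/1.07·[0.4154·2.7318 + 0.5846·59.0000] = 33.2963; exercise value = 29.0000 ≤ continuation, so V_0 = 33.2963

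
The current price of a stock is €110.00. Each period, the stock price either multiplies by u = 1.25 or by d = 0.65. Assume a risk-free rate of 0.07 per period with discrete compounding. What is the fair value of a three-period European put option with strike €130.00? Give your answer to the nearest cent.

Risk-neutral probability p = (1 + 0.07 − 0.65)/(1.25 − 0.65) = 0.4200/0.6000 = 0.7000
Terminal stock prices: S_uuu = 214.8, S_uud = 111.7, S_udd = 58.09, S_ddd = 30.21
Terminal payoffs (K − S): max(-84.84, 0) = 0, max(18.28, 0) = 18.28, max(71.91, 0) = 71.91, max(99.79, 0) = 99.79
Node uu (S = 171.9): V_uu = 1/1.07·[0.7000·0.0000 + 0.3000·18.2812] = 5.1256
Node ud (S = 89.38): V_ud = 1/1.07·[0.7000·18.2812 + 0.3000·71.9062] = 32.1203
Node dd (S = 46.48): V_dd = 1/1.07·[0.7000·71.9062 + 0.3000·99.7912] = 75.0203
Node u (S = 137.5): V_u = 1/1.07·[0.7000·5.1256 + 0.3000·32.1203] = 12.3589
Node d (S = 71.5): V_d = 1/1.07·[0.7000·32.1203 + 0.3000·75.0203] = 42.0470
Node 0 (S = 110): V_0 = 1/1.07·[0.7000·12.3589 + 0.3000·42.0470] = 19.8741

€19.87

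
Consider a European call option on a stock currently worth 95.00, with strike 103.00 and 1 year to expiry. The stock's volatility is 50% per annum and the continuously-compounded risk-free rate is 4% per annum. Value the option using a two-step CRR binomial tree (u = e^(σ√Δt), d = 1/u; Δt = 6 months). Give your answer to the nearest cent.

CRR parameters: u = e^(σ√Δt) = e^(0.5·√0.5) = 1.4241, d = 1/u = 0.7022
Per-period rate: rΔt = 0.04·0.5 = 0.02, so R = e^0.02 = 1.0202
Risk-neutral probability p = (e^0.02 − 0.7022)/(1.4241 − 0.7022) = 0.3180/0.7219 = 0.4405
Terminal stock prices: S_uu = 192.7, S_ud = 95, S_dd = 46.84
Terminal payoffs (S − K): max(89.67, 0) = 89.67, max(-8, 0) = 0, max(-56.16, 0) = 0
Node u (S = 135.3): V_u = e^(−0.02)·[0.4405·89.6709 + 0.5595·0.0000] = 38.7182
Node d (S = 66.71): V_d = e^(−0.02)·[0.4405·0.0000 + 0.5595·0.0000] = 0.0000
Node 0 (S = 95): V_0 = e^(−0.02)·[0.4405·38.7182 + 0.5595·0.0000] = 16.7178

16.72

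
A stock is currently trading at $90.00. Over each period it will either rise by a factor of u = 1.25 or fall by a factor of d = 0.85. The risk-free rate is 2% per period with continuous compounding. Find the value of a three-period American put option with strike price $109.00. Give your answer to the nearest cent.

$21.97

Risk-neutral probability p = (e^0.02 − 0.85)/(1.25 − 0.85) = 0.1702/0.4000 = 0.4255
Terminal stock prices: S_uuu = 175.8, S_uud = 119.5, S_udd = 81.28, S_ddd = 55.27
Terminal payoffs (K − S): max(-66.78, 0) = 0, max(-10.53, 0) = 0, max(27.72, 0) = 27.72, max(53.73, 0) = 53.73
Node uu (S = 140.6): continuation = e^(−0.02)·[0.4255·0.0000 + 0.5745·0.0000] = 0.0000; exercise value = 0.0000 ≤ continuation, so V_uu = 0.0000
Node ud (S = 95.62): continuation = e^(−0.02)·[0.4255·0.0000 + 0.5745·27.7188] = 15.6090; exercise value = 13.3750 ≤ continuation, so V_ud = 15.6090
Node dd (S = 65.02): continuation = e^(−0.02)·[0.4255·27.7188 + 0.5745·53.7288] = 41.8167; exercise value = 43.9750 > continuation, so V_dd = 43.9750 (exercise)
Node u (S = 112.5): continuation = e^(−0.02)·[0.4255·0.0000 + 0.5745·15.6090] = 8.7898; exercise value = 0.0000 ≤ continuation, so V_u = 8.7898
Node d (S = 76.5): continuation = e^(−0.02)·[0.4255·15.6090 + 0.5745·43.9750] = 31.2734; exercise value = 32.5000 > continuation, so V_d = 32.5000 (exercise)
Node 0 (S = 90): continuation = e^(−0.02)·[0.4255·8.7898 + 0.5745·32.5000] = 21.9674; exercise value = 19.0000 ≤ continuation, so V_0 = 21.9674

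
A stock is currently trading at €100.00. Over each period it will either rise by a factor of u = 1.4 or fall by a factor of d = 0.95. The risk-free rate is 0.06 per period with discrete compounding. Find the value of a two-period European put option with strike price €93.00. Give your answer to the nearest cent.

€1.40

Risk-neutral probability p = (1 + 0.06 − 0.95)/(1.4 − 0.95) = 0.1100/0.4500 = 0.2444
Terminal stock prices: S_uu = 196, S_ud = 133, S_dd = 90.25
Terminal payoffs (K − S): max(-103, 0) = 0, max(-40, 0) = 0, max(2.75, 0) = 2.75
Node u (S = 140): V_u = 1/1.06·[0.2444·0.0000 + 0.7556·0.0000] = 0.0000
Node d (S = 95): V_d = 1/1.06·[0.2444·0.0000 + 0.7556·2.7500] = 1.9602
Node 0 (S = 100): V_0 = 1/1.06·[0.2444·0.0000 + 0.7556·1.9602] = 1.3972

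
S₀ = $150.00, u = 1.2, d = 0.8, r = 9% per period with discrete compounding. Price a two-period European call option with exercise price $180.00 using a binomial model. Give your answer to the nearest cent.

$15.93

Risk-neutral probability p = (1 + 0.09 − 0.8)/(1.2 − 0.8) = 0.2900/0.4000 = 0.7250
Terminal stock prices: S_uu = 216, S_ud = 144, S_dd = 96
Terminal payoffs (S − K): max(36, 0) = 36, max(-36, 0) = 0, max(-84, 0) = 0
Node u (S = 180): V_u = 1/1.09·[0.7250·36.0000 + 0.2750·0.0000] = 23.9450
Node d (S = 120): V_d = 1/1.09·[0.7250·0.0000 + 0.2750·0.0000] = 0.0000
Node 0 (S = 150): V_0 = 1/1.09·[0.7250·23.9450 + 0.2750·0.0000] = 15.9267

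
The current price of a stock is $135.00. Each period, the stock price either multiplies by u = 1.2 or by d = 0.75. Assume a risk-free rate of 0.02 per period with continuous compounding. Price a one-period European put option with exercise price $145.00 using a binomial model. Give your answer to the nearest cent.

Risk-neutral probability p = (e^0.02 − 0.75)/(1.2 − 0.75) = 0.2702/0.4500 = 0.6004
Terminal stock prices: S_u = 162, S_d = 101.2
Terminal payoffs (K − S): max(-17, 0) = 0, max(43.75, 0) = 43.75
Node 0 (S = 135): V_0 = e^(−0.02)·[0.6004·0.0000 + 0.3996·43.7500] = 17.1343

$17.13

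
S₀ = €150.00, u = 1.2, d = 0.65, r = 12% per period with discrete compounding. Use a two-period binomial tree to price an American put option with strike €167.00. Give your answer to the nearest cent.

€17.00

Risk-neutral probability p = (1 + 0.12 − 0.65)/(1.2 − 0.65) = 0.4700/0.5500 = 0.8545
Terminal stock prices: S_uu = 216, S_ud = 117, S_dd = 63.38
Terminal payoffs (K − S): max(-49, 0) = 0, max(50, 0) = 50, max(103.6, 0) = 103.6
Node u (S = 180): continuation = 1/1.12·[0.8545·0.0000 + 0.1455·50.0000] = 6.4935; exercise value = 0.0000 ≤ continuation, so V_u = 6.4935
Node d (S = 97.5): continuation = 1/1.12·[0.8545·50.0000 + 0.1455·103.6250] = 51.6071; exercise value = 69.5000 > continuation, so V_d = 69.5000 (exercise)
Node 0 (S = 150): continuation = 1/1.12·[0.8545·6.4935 + 0.1455·69.5000] = 13.9804; exercise value = 17.0000 > continuation, so V_0 = 17.0000 (exercise)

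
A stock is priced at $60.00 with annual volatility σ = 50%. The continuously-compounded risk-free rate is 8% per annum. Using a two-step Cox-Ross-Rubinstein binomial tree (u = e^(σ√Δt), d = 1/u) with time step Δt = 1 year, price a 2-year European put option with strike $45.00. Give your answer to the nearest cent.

CRR parameters: u = e^(σ√Δt) = e^(0.5·√1) = 1.6487, d = 1/u = 0.6065
Per-period rate: rΔt = 0.08·1 = 0.08, so R = e^0.08 = 1.0833
Risk-neutral probability p = (e^0.08 − 0.6065)/(1.6487 − 0.6065) = 0.4768/1.0422 = 0.4575
Terminal stock prices: S_uu = 163.1, S_ud = 60, S_dd = 22.07
Terminal payoffs (K − S): max(-118.1, 0) = 0, max(-15, 0) = 0, max(22.93, 0) = 22.93
Node u (S = 98.92): V_u = e^(−0.08)·[0.4575·0.0000 + 0.5425·0.0000] = 0.0000
Node d (S = 36.39): V_d = e^(−0.08)·[0.4575·0.0000 + 0.5425·22.9272] = 11.4827
Node 0 (S = 60): V_0 = e^(−0.08)·[0.4575·0.0000 + 0.5425·11.4827] = 5.7509

$5.75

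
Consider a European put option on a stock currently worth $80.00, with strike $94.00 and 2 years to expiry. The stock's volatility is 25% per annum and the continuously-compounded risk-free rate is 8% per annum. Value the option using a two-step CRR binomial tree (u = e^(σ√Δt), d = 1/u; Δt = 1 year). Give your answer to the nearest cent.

CRR parameters: u = e^(σ√Δt) = e^(0.25·√1) = 1.2840, d = 1/u = 0.7788
Per-period rate: rΔt = 0.08·1 = 0.08, so R = e^0.08 = 1.0833
Risk-neutral probability p = (e^0.08 − 0.7788)/(1.2840 − 0.7788) = 0.3045/0.5052 = 0.6027
Terminal stock prices: S_uu = 131.9, S_ud = 80, S_dd = 48.52
Terminal payoffs (K − S): max(-37.9, 0) = 0, max(14, 0) = 14, max(45.48, 0) = 45.48
Node u (S = 102.7): V_u = e^(−0.08)·[0.6027·0.0000 + 0.3973·14.0000] = 5.1349
Node d (S = 62.3): V_d = e^(−0.08)·[0.6027·14.0000 + 0.3973·45.4775] = 24.4689
Node 0 (S = 80): V_0 = e^(−0.08)·[0.6027·5.1349 + 0.3973·24.4689] = 11.8314

$11.83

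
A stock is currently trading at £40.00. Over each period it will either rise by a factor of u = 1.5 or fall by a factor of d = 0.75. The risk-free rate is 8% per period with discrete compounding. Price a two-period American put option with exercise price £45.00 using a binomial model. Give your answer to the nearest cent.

Risk-neutral probability p = (1 + 0.08 − 0.75)/(1.5 − 0.75) = 0.3300/0.7500 = 0.4400
Terminal stock prices: S_uu = 90, S_ud = 45, S_dd = 22.5
Terminal payoffs (K − S): max(-45, 0) = 0, max(0, 0) = 0, max(22.5, 0) = 22.5
Node u (S = 60): continuation = 1/1.08·[0.4400·0.0000 + 0.5600·0.0000] = 0.0000; exercise value = 0.0000 ≤ continuation, so V_u = 0.0000
Node d (S = 30): continuation = 1/1.08·[0.4400·0.0000 + 0.5600·22.5000] = 11.6667; exercise value = 15.0000 > continuation, so V_d = 15.0000 (exercise)
Node 0 (S = 40): continuation = 1/1.08·[0.4400·0.0000 + 0.5600·15.0000] = 7.7778; exercise value = 5.0000 ≤ continuation, so V_0 = 7.7778

£7.78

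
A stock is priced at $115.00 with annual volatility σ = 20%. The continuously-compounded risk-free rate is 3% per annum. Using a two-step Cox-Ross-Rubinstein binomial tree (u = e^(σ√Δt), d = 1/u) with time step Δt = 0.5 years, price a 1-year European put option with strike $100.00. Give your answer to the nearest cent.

CRR parameters: u = e^(σ√Δt) = e^(0.2·√0.5) = 1.1519, d = 1/u = 0.8681
Per-period rate: rΔt = 0.03·0.5 = 0.015, so R = e^0.015 = 1.0151
Risk-neutral probability p = (e^0.015 − 0.8681)/(1.1519 − 0.8681) = 0.1470/0.2838 = 0.5180
Terminal stock prices: S_uu = 152.6, S_ud = 115, S_dd = 86.67
Terminal payoffs (K − S): max(-52.59, 0) = 0, max(-15, 0) = 0, max(13.33, 0) = 13.33
Node u (S = 132.5): V_u = e^(−0.015)·[0.5180·0.0000 + 0.4820·0.0000] = 0.0000
Node d (S = 99.83): V_d = e^(−0.015)·[0.5180·0.0000 + 0.4820·13.3316] = 6.3307
Node 0 (S = 115): V_0 = e^(−0.015)·[0.5180·0.0000 + 0.4820·6.3307] = 3.0062

$3.01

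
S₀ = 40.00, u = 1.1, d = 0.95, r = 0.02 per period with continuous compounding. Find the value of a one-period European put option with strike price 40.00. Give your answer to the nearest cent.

Risk-neutral probability p = (e^0.02 − 0.95)/(1.1 − 0.95) = 0.0702/0.1500 = 0.4680
Terminal stock prices: S_u = 44, S_d = 38
Terminal payoffs (K − S): max(-4, 0) = 0, max(2, 0) = 2
Node 0 (S = 40): V_0 = e^(−0.02)·[0.4680·0.0000 + 0.5320·2.0000] = 1.0429

1.04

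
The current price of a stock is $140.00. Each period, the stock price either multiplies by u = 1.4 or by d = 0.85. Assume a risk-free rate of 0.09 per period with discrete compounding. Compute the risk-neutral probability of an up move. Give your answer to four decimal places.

p = 0.4364

Risk-neutral probability p = (1 + 0.09 − 0.85)/(1.4 − 0.85) = 0.2400/0.5500 = 0.4364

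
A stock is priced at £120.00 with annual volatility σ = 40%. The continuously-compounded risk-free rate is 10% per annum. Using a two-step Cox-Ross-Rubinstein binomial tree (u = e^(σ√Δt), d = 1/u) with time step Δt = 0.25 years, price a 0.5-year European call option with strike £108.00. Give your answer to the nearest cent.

CRR parameters: u = e^(σ√Δt) = e^(0.4·√0.25) = 1.2214, d = 1/u = 0.8187
Per-period rate: rΔt = 0.1·0.25 = 0.025, so R = e^0.025 = 1.0253
Risk-neutral probability p = (e^0.025 − 0.8187)/(1.2214 − 0.8187) = 0.2066/0.4027 = 0.5130
Terminal stock prices: S_uu = 179, S_ud = 120, S_dd = 80.44
Terminal payoffs (S − K): max(71.02, 0) = 71.02, max(12, 0) = 12, max(-27.56, 0) = 0
Node u (S = 146.6): V_u = e^(−0.025)·[0.5130·71.0190 + 0.4870·12.0000] = 41.2349
Node d (S = 98.25): V_d = e^(−0.025)·[0.5130·12.0000 + 0.4870·0.0000] = 6.0044
Node 0 (S = 120): V_0 = e^(−0.025)·[0.5130·41.2349 + 0.4870·6.0044] = 23.4843

£23.48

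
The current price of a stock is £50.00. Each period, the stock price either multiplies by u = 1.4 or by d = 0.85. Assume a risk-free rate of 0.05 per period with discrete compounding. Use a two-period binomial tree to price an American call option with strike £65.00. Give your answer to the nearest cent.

£3.96

Risk-neutral probability p = (1 + 0.05 − 0.85)/(1.4 − 0.85) = 0.2000/0.5500 = 0.3636
Terminal stock prices: S_uu = 98, S_ud = 59.5, S_dd = 36.12
Terminal payoffs (S − K): max(33, 0) = 33, max(-5.5, 0) = 0, max(-28.88, 0) = 0
Node u (S = 70): continuation = 1/1.05·[0.3636·33.0000 + 0.6364·0.0000] = 11.4286; exercise value = 5.0000 ≤ continuation, so V_u = 11.4286
Node d (S = 42.5): continuation = 1/1.05·[0.3636·0.0000 + 0.6364·0.0000] = 0.0000; exercise value = 0.0000 ≤ continuation, so V_d = 0.0000
Node 0 (S = 50): continuation = 1/1.05·[0.3636·11.4286 + 0.6364·0.0000] = 3.9579; exercise value = 0.0000 ≤ continuation, so V_0 = 3.9579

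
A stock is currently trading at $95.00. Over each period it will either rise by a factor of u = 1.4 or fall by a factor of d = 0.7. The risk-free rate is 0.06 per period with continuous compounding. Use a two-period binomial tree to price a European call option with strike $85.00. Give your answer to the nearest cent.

$27.57

Risk-neutral probability p = (e^0.06 − 0.7)/(1.4 − 0.7) = 0.3618/0.7000 = 0.5169
Terminal stock prices: S_uu = 186.2, S_ud = 93.1, S_dd = 46.55
Terminal payoffs (S − K): max(101.2, 0) = 101.2, max(8.1, 0) = 8.1, max(-38.45, 0) = 0
Node u (S = 133): V_u = e^(−0.06)·[0.5169·101.2000 + 0.4831·8.1000] = 52.9500
Node d (S = 66.5): V_d = e^(−0.06)·[0.5169·8.1000 + 0.4831·0.0000] = 3.9431
Node 0 (S = 95): V_0 = e^(−0.06)·[0.5169·52.9500 + 0.4831·3.9431] = 27.5704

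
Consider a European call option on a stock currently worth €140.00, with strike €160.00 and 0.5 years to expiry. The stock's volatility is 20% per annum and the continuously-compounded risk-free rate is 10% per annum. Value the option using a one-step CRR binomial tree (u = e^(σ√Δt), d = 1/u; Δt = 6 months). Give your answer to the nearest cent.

€0.78

CRR parameters: u = e^(σ√Δt) = e^(0.2·√0.5) = 1.1519, d = 1/u = 0.8681
Per-period rate: rΔt = 0.1·0.5 = 0.05, so R = e^0.05 = 1.0513
Risk-neutral probability p = (e^0.05 − 0.8681)/(1.1519 − 0.8681) = 0.1831/0.2838 = 0.6454
Terminal stock prices: S_u = 161.3, S_d = 121.5
Terminal payoffs (S − K): max(1.267, 0) = 1.267, max(-38.46, 0) = 0
Node 0 (S = 140): V_0 = e^(−0.05)·[0.6454·1.2674 + 0.3546·0.0000] = 0.7780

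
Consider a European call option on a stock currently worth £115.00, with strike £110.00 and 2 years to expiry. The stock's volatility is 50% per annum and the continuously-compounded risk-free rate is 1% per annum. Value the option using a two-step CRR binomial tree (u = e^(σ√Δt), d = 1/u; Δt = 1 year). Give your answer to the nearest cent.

£32.10

CRR parameters: u = e^(σ√Δt) = e^(0.5·√1) = 1.6487, d = 1/u = 0.6065
Per-period rate: rΔt = 0.01·1 = 0.01, so R = e^0.01 = 1.0101
Risk-neutral probability p = (e^0.01 − 0.6065)/(1.6487 − 0.6065) = 0.4035/1.0422 = 0.3872
Terminal stock prices: S_uu = 312.6, S_ud = 115, S_dd = 42.31
Terminal payoffs (S − K): max(202.6, 0) = 202.6, max(5, 0) = 5, max(-67.69, 0) = 0
Node u (S = 189.6): V_u = e^(−0.01)·[0.3872·202.6024 + 0.6128·5.0000] = 80.6975
Node d (S = 69.75): V_d = e^(−0.01)·[0.3872·5.0000 + 0.6128·0.0000] = 1.9167
Node 0 (S = 115): V_0 = e^(−0.01)·[0.3872·80.6975 + 0.6128·1.9167] = 32.0967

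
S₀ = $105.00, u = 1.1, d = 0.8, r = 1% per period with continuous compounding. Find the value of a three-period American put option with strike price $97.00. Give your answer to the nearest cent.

Risk-neutral probability p = (e^0.01 − 0.8)/(1.1 − 0.8) = 0.2101/0.3000 = 0.7002
Terminal stock prices: S_uuu = 139.8, S_uud = 101.6, S_udd = 73.92, S_ddd = 53.76
Terminal payoffs (K − S): max(-42.76, 0) = 0, max(-4.64, 0) = 0, max(23.08, 0) = 23.08, max(43.24, 0) = 43.24
Node uu (S = 127.1): continuation = e^(−0.01)·[0.7002·0.0000 + 0.2998·0.0000] = 0.0000; exercise value = 0.0000 ≤ continuation, so V_uu = 0.0000
Node ud (S = 92.4): continuation = e^(−0.01)·[0.7002·0.0000 + 0.2998·23.0800] = 6.8513; exercise value = 4.6000 ≤ continuation, so V_ud = 6.8513
Node dd (S = 67.2): continuation = e^(−0.01)·[0.7002·23.0800 + 0.2998·43.2400] = 28.8348; exercise value = 29.8000 > continuation, so V_dd = 29.8000 (exercise)
Node u (S = 115.5): continuation = e^(−0.01)·[0.7002·0.0000 + 0.2998·6.8513] = 2.0338; exercise value = 0.0000 ≤ continuation, so V_u = 2.0338
Node d (S = 84): continuation = e^(−0.01)·[0.7002·6.8513 + 0.2998·29.8000] = 13.5954; exercise value = 13.0000 ≤ continuation, so V_d = 13.5954
Node 0 (S = 105): continuation = e^(−0.01)·[0.7002·2.0338 + 0.2998·13.5954] = 5.4456; exercise value = 0.0000 ≤ continuation, so V_0 = 5.4456

$5.45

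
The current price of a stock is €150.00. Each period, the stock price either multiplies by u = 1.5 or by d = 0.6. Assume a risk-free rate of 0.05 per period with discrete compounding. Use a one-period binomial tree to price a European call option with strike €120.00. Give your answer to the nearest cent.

Risk-neutral probability p = (1 + 0.05 − 0.6)/(1.5 − 0.6) = 0.4500/0.9000 = 0.5000
Terminal stock prices: S_u = 225, S_d = 90
Terminal payoffs (S − K): max(105, 0) = 105, max(-30, 0) = 0
Node 0 (S = 150): V_0 = 1/1.05·[0.5000·105.0000 + 0.5000·0.0000] = 50.0000

€50.00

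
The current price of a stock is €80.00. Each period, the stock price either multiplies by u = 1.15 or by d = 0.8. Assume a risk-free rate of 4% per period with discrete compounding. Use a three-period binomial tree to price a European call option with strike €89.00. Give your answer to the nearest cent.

Risk-neutral probability p = (1 + 0.04 − 0.8)/(1.15 − 0.8) = 0.2400/0.3500 = 0.6857
Terminal stock prices: S_uuu = 121.7, S_uud = 84.64, S_udd = 58.88, S_ddd = 40.96
Terminal payoffs (S − K): max(32.67, 0) = 32.67, max(-4.36, 0) = 0, max(-30.12, 0) = 0, max(-48.04, 0) = 0
Node uu (S = 105.8): V_uu = 1/1.04·[0.6857·32.6700 + 0.3143·0.0000] = 21.5407
Node ud (S = 73.6): V_ud = 1/1.04·[0.6857·0.0000 + 0.3143·0.0000] = 0.0000
Node dd (S = 51.2): V_dd = 1/1.04·[0.6857·0.0000 + 0.3143·0.0000] = 0.0000
Node u (S = 92): V_u = 1/1.04·[0.6857·21.5407 + 0.3143·0.0000] = 14.2026
Node d (S = 64): V_d = 1/1.04·[0.6857·0.0000 + 0.3143·0.0000] = 0.0000
Node 0 (S = 80): V_0 = 1/1.04·[0.6857·14.2026 + 0.3143·0.0000] = 9.3644

€9.36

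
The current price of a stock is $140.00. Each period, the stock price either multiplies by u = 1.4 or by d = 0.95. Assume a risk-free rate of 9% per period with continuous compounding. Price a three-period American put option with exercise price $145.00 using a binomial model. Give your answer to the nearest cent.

$7.45

Risk-neutral probability p = (e^0.09 − 0.95)/(1.4 − 0.95) = 0.1442/0.4500 = 0.3204
Terminal stock prices: S_uuu = 384.2, S_uud = 260.7, S_udd = 176.9, S_ddd = 120
Terminal payoffs (K − S): max(-239.2, 0) = 0, max(-115.7, 0) = 0, max(-31.89, 0) = 0, max(24.97, 0) = 24.97
Node uu (S = 274.4): continuation = e^(−0.09)·[0.3204·0.0000 + 0.6796·0.0000] = 0.0000; exercise value = 0.0000 ≤ continuation, so V_uu = 0.0000
Node ud (S = 186.2): continuation = e^(−0.09)·[0.3204·0.0000 + 0.6796·0.0000] = 0.0000; exercise value = 0.0000 ≤ continuation, so V_ud = 0.0000
Node dd (S = 126.3): continuation = e^(−0.09)·[0.3204·0.0000 + 0.6796·24.9675] = 15.5078; exercise value = 18.6500 > continuation, so V_dd = 18.6500 (exercise)
Node u (S = 196): continuation = e^(−0.09)·[0.3204·0.0000 + 0.6796·0.0000] = 0.0000; exercise value = 0.0000 ≤ continuation, so V_u = 0.0000
Node d (S = 133): continuation = e^(−0.09)·[0.3204·0.0000 + 0.6796·18.6500] = 11.5839; exercise value = 12.0000 > continuation, so V_d = 12.0000 (exercise)
Node 0 (S = 140): continuation = e^(−0.09)·[0.3204·0.0000 + 0.6796·12.0000] = 7.4534; exercise value = 5.0000 ≤ continuation, so V_0 = 7.4534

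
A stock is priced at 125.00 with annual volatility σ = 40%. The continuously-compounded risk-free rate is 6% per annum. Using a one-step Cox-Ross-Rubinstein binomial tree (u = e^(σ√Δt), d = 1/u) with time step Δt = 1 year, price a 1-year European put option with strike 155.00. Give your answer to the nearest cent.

35.10

CRR parameters: u = e^(σ√Δt) = e^(0.4·√1) = 1.4918, d = 1/u = 0.6703
Per-period rate: rΔt = 0.06·1 = 0.06, so R = e^0.06 = 1.0618
Risk-neutral probability p = (e^0.06 − 0.6703)/(1.4918 − 0.6703) = 0.3915/0.8215 = 0.4766
Terminal stock prices: S_u = 186.5, S_d = 83.79
Terminal payoffs (K − S): max(-31.48, 0) = 0, max(71.21, 0) = 71.21
Node 0 (S = 125): V_0 = e^(−0.06)·[0.4766·0.0000 + 0.5234·71.2100] = 35.1018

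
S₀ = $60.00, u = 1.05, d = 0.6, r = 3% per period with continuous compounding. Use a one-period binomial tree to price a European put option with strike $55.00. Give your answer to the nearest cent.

Risk-neutral probability p = (e^0.03 − 0.6)/(1.05 − 0.6) = 0.4305/0.4500 = 0.9566
Terminal stock prices: S_u = 63, S_d = 36
Terminal payoffs (K − S): max(-8, 0) = 0, max(19, 0) = 19
Node 0 (S = 60): V_0 = e^(−0.03)·[0.9566·0.0000 + 0.0434·19.0000] = 0.8009

$0.80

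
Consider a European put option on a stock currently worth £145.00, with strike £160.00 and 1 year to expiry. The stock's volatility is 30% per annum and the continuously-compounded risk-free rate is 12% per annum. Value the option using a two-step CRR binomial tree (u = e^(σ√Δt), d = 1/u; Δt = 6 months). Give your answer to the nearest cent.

£16.05

CRR parameters: u = e^(σ√Δt) = e^(0.3·√0.5) = 1.2363, d = 1/u = 0.8089
Per-period rate: rΔt = 0.12·0.5 = 0.06, so R = e^0.06 = 1.0618
Risk-neutral probability p = (e^0.06 − 0.8089)/(1.2363 − 0.8089) = 0.2530/0.4275 = 0.5918
Terminal stock prices: S_uu = 221.6, S_ud = 145, S_dd = 94.87
Terminal payoffs (K − S): max(-61.63, 0) = 0, max(15, 0) = 15, max(65.13, 0) = 65.13
Node u (S = 179.3): V_u = e^(−0.06)·[0.5918·0.0000 + 0.4082·15.0000] = 5.7660
Node d (S = 117.3): V_d = e^(−0.06)·[0.5918·15.0000 + 0.4082·65.1336] = 33.3979
Node 0 (S = 145): V_0 = e^(−0.06)·[0.5918·5.7660 + 0.4082·33.3979] = 16.0520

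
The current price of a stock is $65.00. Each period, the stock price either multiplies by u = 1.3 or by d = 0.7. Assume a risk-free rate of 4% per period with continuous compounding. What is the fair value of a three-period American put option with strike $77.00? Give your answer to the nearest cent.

Risk-neutral probability p = (e^0.04 − 0.7)/(1.3 − 0.7) = 0.3408/0.6000 = 0.5680
Terminal stock prices: S_uuu = 142.8, S_uud = 76.89, S_udd = 41.4, S_ddd = 22.29
Terminal payoffs (K − S): max(-65.81, 0) = 0, max(0.105, 0) = 0.105, max(35.6, 0) = 35.6, max(54.71, 0) = 54.71
Node uu (S = 109.9): continuation = e^(−0.04)·[0.5680·0.0000 + 0.4320·0.1050] = 0.0436; exercise value = 0.0000 ≤ continuation, so V_uu = 0.0436
Node ud (S = 59.15): continuation = e^(−0.04)·[0.5680·0.1050 + 0.4320·35.5950] = 14.8308; exercise value = 17.8500 > continuation, so V_ud = 17.8500 (exercise)
Node dd (S = 31.85): continuation = e^(−0.04)·[0.5680·35.5950 + 0.4320·54.7050] = 42.1308; exercise value = 45.1500 > continuation, so V_dd = 45.1500 (exercise)
Node u (S = 84.5): continuation = e^(−0.04)·[0.5680·0.0436 + 0.4320·17.8500] = 7.4323; exercise value = 0.0000 ≤ continuation, so V_u = 7.4323
Node d (S = 45.5): continuation = e^(−0.04)·[0.5680·17.8500 + 0.4320·45.1500] = 28.4808; exercise value = 31.5000 > continuation, so V_d = 31.5000 (exercise)
Node 0 (S = 65): continuation = e^(−0.04)·[0.5680·7.4323 + 0.4320·31.5000] = 17.1300; exercise value = 12.0000 ≤ continuation, so V_0 = 17.1300

$17.13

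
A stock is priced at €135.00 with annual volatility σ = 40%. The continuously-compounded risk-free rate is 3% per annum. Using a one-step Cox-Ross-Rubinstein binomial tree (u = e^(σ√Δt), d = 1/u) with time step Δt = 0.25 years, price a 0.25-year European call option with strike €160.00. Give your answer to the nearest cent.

€2.28

CRR parameters: u = e^(σ√Δt) = e^(0.4·√0.25) = 1.2214, d = 1/u = 0.8187
Per-period rate: rΔt = 0.03·0.25 = 0.0075, so R = e^0.0075 = 1.0075
Risk-neutral probability p = (e^0.0075 − 0.8187)/(1.2214 − 0.8187) = 0.1888/0.4027 = 0.4689
Terminal stock prices: S_u = 164.9, S_d = 110.5
Terminal payoffs (S − K): max(4.889, 0) = 4.889, max(-49.47, 0) = 0
Node 0 (S = 135): V_0 = e^(−0.0075)·[0.4689·4.8894 + 0.5311·0.0000] = 2.2753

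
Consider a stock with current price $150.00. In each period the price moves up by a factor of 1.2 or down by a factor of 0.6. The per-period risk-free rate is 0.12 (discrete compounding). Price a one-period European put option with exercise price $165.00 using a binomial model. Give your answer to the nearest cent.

Risk-neutral probability p = (1 + 0.12 − 0.6)/(1.2 − 0.6) = 0.5200/0.6000 = 0.8667
Terminal stock prices: S_u = 180, S_d = 90
Terminal payoffs (K − S): max(-15, 0) = 0, max(75, 0) = 75
Node 0 (S = 150): V_0 = 1/1.12·[0.8667·0.0000 + 0.1333·75.0000] = 8.9286

$8.93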